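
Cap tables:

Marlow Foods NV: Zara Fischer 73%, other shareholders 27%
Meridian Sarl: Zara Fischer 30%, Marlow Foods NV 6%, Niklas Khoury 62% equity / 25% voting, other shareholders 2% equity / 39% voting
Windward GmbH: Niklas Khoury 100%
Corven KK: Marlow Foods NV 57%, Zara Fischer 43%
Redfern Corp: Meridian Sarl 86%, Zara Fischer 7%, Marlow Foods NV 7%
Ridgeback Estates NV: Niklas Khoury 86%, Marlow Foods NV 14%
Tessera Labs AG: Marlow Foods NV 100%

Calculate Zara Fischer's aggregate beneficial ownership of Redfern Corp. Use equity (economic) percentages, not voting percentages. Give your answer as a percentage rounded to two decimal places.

41.68%

Zara reaches Redfern along 4 paths.
Via Meridian: 30% × 86% = 25.8%.
Via Marlow → Meridian: 73% × 6% × 86% = 3.7668%.
Direct stake: 7% = 7%.
Via Marlow: 73% × 7% = 5.11%.
Total: 25.8% + 3.7668% + 7% + 5.11% = 41.6768%.
Rounded: 41.68%.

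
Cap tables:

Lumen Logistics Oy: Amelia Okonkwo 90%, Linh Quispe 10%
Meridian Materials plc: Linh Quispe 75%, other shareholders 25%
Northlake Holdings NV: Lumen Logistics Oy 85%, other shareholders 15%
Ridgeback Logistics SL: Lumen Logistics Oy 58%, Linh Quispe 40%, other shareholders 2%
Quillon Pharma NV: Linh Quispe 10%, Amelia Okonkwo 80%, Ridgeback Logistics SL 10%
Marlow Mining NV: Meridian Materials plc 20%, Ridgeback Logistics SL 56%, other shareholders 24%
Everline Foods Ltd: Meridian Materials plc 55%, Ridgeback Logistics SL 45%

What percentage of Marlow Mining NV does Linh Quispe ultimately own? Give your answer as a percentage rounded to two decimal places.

40.65%

Linh reaches Marlow along 3 paths.
Via Meridian: 75% × 20% = 15%.
Via Lumen → Ridgeback: 10% × 58% × 56% = 3.248%.
Via Ridgeback: 40% × 56% = 22.4%.
Total: 15% + 3.248% + 22.4% = 40.648%.
Rounded: 40.65%.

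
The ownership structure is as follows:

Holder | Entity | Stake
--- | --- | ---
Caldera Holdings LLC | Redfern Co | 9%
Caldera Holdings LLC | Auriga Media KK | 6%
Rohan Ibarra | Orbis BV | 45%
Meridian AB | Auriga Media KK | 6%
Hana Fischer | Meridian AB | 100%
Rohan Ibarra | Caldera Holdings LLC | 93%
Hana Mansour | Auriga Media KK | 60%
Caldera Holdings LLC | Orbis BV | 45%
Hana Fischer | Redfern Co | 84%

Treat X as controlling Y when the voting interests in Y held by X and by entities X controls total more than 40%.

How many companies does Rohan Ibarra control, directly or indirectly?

Rohan holds 93% of Caldera, so Rohan controls Caldera.
Caldera and Rohan together hold 45% + 45% = 90% of Orbis, so Rohan controls Orbis.
No other company's threshold is met.
Rohan controls 2 companies.

2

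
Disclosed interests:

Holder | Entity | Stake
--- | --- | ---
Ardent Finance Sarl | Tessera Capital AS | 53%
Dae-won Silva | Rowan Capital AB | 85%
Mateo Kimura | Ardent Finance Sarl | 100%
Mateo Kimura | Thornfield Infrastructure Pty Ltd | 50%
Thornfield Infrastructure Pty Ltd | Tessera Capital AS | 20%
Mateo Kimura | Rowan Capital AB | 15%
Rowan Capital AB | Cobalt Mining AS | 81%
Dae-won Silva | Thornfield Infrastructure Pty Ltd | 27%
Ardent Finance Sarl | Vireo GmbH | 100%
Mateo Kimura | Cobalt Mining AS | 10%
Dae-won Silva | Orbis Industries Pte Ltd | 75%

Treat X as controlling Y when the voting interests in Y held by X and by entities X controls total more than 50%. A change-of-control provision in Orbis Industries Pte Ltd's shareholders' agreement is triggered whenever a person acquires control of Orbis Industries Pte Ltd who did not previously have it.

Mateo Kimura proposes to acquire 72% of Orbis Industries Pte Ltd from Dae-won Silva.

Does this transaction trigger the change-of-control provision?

Yes

The purchase adds only to Mateo's holdings (Dae-won's stake shrinks), so Mateo is the only person who could newly come to control Orbis.
Mateo holds 100% of Ardent, so Mateo controls Ardent.
Ardent holds 100% of Vireo, so Mateo controls Vireo.
Ardent holds 53% of Tessera, so Mateo controls Tessera.
Neither Mateo nor any entity Mateo controls holds any voting interest in Orbis.
So before the transaction, Mateo does not control Orbis.
After the purchase, Mateo holds 72% of Orbis directly, and Dae-won's stake falls to 3%.
Mateo holds 72% of Orbis, so Mateo controls Orbis.
Mateo did not control Orbis before and does after, so the clause is triggered.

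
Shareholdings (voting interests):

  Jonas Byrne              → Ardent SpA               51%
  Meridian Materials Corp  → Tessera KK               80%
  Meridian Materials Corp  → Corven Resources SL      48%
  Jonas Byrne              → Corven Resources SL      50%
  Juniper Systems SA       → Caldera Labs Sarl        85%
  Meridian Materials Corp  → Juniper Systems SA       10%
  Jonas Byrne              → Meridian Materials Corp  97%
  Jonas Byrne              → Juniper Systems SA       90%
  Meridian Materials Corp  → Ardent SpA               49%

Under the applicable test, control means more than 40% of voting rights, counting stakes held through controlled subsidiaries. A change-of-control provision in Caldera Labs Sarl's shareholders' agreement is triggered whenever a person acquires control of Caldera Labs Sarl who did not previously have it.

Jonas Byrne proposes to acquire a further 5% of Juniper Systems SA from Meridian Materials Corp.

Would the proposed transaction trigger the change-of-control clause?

The purchase adds only to Jonas's holdings (Meridian's stake shrinks), so Jonas is the only person who could newly come to control Caldera.
Jonas holds 97% of Meridian, so Jonas controls Meridian.
Jonas and Meridian together hold 90% + 10% = 100% of Juniper, so Jonas controls Juniper.
Juniper holds 85% of Caldera, so Jonas controls Caldera.
So Jonas already controls Caldera before the transaction.
After the purchase, Jonas's direct stake in Juniper rises to 90% + 5% = 95%, and Meridian's stake falls to 5%.
Jonas controlled Caldera already, so this is not a new person acquiring control; every other person's position is unchanged or reduced.
No new person acquires control, so the clause is not triggered.

No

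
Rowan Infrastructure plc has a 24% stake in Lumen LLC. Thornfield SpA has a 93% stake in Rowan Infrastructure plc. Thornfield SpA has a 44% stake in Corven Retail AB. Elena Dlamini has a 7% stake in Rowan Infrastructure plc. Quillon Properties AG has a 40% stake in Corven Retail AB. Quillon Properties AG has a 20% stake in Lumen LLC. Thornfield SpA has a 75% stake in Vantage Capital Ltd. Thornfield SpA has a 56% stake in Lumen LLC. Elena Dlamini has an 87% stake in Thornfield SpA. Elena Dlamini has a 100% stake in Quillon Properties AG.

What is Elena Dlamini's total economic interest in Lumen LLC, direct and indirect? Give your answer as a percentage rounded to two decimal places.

89.82%

Elena reaches Lumen along 4 paths.
Via Quillon: 100% × 20% = 20%.
Via Thornfield: 87% × 56% = 48.72%.
Via Thornfield → Rowan: 87% × 93% × 24% = 19.4184%.
Via Rowan: 7% × 24% = 1.68%.
Total: 20% + 48.72% + 19.4184% + 1.68% = 89.8184%.
Rounded: 89.82%.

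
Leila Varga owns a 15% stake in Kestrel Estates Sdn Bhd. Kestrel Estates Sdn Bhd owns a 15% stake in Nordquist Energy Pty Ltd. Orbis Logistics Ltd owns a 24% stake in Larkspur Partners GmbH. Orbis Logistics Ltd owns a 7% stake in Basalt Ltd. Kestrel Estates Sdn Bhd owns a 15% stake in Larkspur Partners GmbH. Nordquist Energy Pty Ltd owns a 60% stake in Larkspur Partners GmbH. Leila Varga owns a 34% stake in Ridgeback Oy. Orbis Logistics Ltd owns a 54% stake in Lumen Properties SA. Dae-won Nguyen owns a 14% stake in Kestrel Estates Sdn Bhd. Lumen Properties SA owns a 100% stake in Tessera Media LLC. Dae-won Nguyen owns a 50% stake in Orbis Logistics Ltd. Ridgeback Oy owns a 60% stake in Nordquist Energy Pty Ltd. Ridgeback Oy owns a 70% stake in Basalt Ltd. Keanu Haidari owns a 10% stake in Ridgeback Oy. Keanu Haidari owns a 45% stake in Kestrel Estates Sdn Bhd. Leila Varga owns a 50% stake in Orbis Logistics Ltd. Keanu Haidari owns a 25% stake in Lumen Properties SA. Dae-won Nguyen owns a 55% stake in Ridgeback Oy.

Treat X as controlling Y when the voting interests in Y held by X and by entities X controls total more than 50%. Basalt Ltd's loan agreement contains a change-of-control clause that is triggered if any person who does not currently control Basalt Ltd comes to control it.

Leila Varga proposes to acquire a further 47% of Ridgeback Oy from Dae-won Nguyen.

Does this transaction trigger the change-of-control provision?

The purchase adds only to Leila's holdings (Dae-won's stake shrinks), so Leila is the only person who could newly come to control Basalt.
Leila's largest direct stake is 50% in Orbis, which does not meet the threshold, so Leila controls no company.
Neither Leila nor any entity Leila controls holds any voting interest in Basalt.
So before the transaction, Leila does not control Basalt.
After the purchase, Leila's direct stake in Ridgeback rises to 34% + 47% = 81%, and Dae-won's stake falls to 8%.
Leila holds 81% of Ridgeback, so Leila controls Ridgeback.
Ridgeback holds 70% of Basalt, so Leila controls Basalt.
Leila did not control Basalt before and does after, so the clause is triggered.

Yes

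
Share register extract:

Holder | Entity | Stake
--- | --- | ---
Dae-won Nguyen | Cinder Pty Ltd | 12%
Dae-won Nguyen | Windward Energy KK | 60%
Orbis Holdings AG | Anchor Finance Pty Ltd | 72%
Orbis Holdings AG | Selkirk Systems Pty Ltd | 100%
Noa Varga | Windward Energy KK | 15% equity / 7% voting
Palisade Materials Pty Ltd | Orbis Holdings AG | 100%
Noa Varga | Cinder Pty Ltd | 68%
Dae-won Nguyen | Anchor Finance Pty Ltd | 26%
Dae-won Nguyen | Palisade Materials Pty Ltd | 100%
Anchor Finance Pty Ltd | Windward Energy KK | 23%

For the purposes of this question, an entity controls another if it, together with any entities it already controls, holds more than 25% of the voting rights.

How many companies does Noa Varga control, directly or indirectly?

1

Noa holds 68% of Cinder, so Noa controls Cinder.
No other company's threshold is met.
Noa controls 1 company.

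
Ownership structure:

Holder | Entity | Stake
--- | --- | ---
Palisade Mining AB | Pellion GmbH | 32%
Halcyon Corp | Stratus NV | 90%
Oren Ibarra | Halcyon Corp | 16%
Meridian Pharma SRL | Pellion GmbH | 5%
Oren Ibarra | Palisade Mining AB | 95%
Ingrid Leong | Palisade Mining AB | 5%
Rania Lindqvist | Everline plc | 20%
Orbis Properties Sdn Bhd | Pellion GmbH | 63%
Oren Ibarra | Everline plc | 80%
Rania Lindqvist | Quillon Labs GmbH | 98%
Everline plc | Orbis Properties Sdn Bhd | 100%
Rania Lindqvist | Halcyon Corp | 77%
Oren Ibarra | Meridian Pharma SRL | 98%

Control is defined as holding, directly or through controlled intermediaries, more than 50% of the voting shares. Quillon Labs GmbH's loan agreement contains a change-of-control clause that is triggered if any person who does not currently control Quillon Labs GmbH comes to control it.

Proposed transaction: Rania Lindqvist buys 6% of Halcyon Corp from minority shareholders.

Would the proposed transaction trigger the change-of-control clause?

No

The purchase changes only Rania's holdings, so Rania is the only person who could newly come to control Quillon.
Rania holds 98% of Quillon, so Rania controls Quillon.
So Rania already controls Quillon before the transaction.
After the purchase, Rania's direct stake in Halcyon rises to 77% + 6% = 83%.
Rania controlled Quillon already, so this is not a new person acquiring control; every other person's position is unchanged or reduced.
No new person acquires control, so the clause is not triggered.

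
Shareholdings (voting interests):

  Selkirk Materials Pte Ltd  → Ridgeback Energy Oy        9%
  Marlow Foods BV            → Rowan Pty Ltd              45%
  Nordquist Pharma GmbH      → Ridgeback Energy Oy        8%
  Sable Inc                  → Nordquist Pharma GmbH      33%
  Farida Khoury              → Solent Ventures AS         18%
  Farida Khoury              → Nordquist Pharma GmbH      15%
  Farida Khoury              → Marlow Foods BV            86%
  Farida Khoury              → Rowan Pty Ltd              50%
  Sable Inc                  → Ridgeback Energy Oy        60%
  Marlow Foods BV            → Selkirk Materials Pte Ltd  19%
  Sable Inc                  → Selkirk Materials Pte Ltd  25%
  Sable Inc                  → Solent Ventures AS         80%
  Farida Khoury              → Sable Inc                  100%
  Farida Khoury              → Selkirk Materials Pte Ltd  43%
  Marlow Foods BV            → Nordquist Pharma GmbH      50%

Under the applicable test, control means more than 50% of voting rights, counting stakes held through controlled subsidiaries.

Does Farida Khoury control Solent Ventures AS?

Farida holds 100% of Sable, so Farida controls Sable.
Farida and Sable together hold 18% + 80% = 98% of Solent, so Farida controls Solent.

Yes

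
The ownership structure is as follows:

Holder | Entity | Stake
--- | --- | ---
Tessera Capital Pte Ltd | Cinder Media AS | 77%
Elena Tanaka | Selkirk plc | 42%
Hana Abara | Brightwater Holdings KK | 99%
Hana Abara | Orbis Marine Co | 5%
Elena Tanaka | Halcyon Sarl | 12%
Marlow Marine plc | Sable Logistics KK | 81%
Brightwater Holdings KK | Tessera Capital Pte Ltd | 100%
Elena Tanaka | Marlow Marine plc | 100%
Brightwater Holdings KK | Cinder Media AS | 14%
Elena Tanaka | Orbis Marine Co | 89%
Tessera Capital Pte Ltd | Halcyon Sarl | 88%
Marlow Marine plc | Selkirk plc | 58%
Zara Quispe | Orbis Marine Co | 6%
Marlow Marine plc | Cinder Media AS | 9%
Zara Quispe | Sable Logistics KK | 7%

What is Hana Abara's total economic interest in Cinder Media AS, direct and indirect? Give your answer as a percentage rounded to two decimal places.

90.09%

Hana reaches Cinder along 2 paths.
Via Brightwater: 99% × 14% = 13.86%.
Via Brightwater → Tessera: 99% × 100% × 77% = 76.23%.
Total: 13.86% + 76.23% = 90.09%.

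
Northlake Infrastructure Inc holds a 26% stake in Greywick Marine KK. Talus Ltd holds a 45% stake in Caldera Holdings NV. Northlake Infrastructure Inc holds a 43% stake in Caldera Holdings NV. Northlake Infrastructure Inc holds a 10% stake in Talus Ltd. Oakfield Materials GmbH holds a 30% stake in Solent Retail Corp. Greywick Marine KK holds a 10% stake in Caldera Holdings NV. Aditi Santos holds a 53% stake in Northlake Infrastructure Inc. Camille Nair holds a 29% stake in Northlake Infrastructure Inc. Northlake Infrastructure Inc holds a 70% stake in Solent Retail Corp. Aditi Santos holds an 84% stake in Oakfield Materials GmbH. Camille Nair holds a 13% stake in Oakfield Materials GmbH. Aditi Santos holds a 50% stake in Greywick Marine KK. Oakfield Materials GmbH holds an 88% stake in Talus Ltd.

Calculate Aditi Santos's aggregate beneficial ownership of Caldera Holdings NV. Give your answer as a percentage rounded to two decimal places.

64.82%

Aditi reaches Caldera along 5 paths.
Via Northlake → Talus: 53% × 10% × 45% = 2.385%.
Via Oakfield → Talus: 84% × 88% × 45% = 33.264%.
Via Northlake: 53% × 43% = 22.79%.
Via Greywick: 50% × 10% = 5%.
Via Northlake → Greywick: 53% × 26% × 10% = 1.378%.
Total: 2.385% + 33.264% + 22.79% + 5% + 1.378% = 64.817%.
Rounded: 64.82%.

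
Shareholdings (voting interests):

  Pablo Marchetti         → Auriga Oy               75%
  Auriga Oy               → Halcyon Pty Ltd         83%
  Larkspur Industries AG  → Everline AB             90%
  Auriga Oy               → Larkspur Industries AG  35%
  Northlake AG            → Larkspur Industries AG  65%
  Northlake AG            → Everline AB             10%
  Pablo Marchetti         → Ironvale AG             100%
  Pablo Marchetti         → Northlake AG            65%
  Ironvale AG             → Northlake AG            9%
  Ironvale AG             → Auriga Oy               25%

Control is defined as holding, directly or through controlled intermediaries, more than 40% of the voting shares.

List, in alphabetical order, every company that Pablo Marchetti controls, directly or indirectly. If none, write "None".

Auriga Oy, Everline AB, Halcyon Pty Ltd, Ironvale AG, Larkspur Industries AG, Northlake AG

Pablo holds 100% of Ironvale, so Pablo controls Ironvale.
Ironvale and Pablo together hold 25% + 75% = 100% of Auriga, so Pablo controls Auriga.
Ironvale and Pablo together hold 9% + 65% = 74% of Northlake, so Pablo controls Northlake.
Northlake and Auriga together hold 65% + 35% = 100% of Larkspur, so Pablo controls Larkspur.
Auriga holds 83% of Halcyon, so Pablo controls Halcyon.
Larkspur and Northlake together hold 90% + 10% = 100% of Everline, so Pablo controls Everline.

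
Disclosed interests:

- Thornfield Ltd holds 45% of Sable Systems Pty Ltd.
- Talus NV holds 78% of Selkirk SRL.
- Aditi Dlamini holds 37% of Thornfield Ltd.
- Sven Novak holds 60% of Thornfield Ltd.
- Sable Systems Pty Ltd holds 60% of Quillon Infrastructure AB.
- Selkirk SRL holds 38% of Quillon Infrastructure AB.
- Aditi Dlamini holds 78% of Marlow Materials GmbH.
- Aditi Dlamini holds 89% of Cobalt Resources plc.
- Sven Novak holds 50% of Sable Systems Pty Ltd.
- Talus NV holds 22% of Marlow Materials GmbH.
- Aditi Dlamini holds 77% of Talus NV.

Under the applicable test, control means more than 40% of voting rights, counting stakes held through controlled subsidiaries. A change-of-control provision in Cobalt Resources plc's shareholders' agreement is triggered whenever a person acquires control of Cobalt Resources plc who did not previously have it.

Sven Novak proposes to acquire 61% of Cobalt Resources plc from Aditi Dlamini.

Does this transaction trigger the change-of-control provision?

Yes

The purchase adds only to Sven's holdings (Aditi's stake shrinks), so Sven is the only person who could newly come to control Cobalt.
Sven holds 60% of Thornfield, so Sven controls Thornfield.
Thornfield and Sven together hold 45% + 50% = 95% of Sable, so Sven controls Sable.
Sable holds 60% of Quillon, so Sven controls Quillon.
Neither Sven nor any entity Sven controls holds any voting interest in Cobalt.
So before the transaction, Sven does not control Cobalt.
After the purchase, Sven holds 61% of Cobalt directly, and Aditi's stake falls to 28%.
Sven holds 61% of Cobalt, so Sven controls Cobalt.
Sven did not control Cobalt before and does after, so the clause is triggered.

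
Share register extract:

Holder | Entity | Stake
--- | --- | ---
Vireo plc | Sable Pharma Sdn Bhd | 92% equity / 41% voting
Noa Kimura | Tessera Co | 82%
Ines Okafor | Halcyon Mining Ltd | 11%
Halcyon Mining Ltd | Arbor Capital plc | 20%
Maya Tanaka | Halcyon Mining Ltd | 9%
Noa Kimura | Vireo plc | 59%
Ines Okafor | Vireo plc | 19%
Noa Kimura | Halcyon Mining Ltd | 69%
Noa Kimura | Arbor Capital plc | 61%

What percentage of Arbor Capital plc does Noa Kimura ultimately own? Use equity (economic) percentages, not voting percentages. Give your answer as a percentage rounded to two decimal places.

74.80%

Noa reaches Arbor along 2 paths.
Direct stake: 61% = 61%.
Via Halcyon: 69% × 20% = 13.8%.
Total: 61% + 13.8% = 74.8%.
Rounded: 74.80%.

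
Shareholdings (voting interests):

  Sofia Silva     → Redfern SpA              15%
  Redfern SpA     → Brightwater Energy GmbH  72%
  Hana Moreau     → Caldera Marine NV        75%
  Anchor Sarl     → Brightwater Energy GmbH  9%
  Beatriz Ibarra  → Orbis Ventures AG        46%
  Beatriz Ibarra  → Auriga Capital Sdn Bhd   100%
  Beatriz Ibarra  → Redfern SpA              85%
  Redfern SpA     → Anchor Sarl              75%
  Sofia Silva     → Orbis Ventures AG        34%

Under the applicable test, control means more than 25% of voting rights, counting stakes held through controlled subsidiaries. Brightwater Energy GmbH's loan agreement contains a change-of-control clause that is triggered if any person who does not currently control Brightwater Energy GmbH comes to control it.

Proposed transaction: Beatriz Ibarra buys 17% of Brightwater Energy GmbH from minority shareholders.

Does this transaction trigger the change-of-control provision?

The purchase changes only Beatriz's holdings, so Beatriz is the only person who could newly come to control Brightwater.
Beatriz holds 85% of Redfern, so Beatriz controls Redfern.
Redfern holds 75% of Anchor, so Beatriz controls Anchor.
Anchor and Redfern together hold 9% + 72% = 81% of Brightwater, so Beatriz controls Brightwater.
So Beatriz already controls Brightwater before the transaction.
After the purchase, Beatriz holds 17% of Brightwater directly.
Beatriz controlled Brightwater already, so this is not a new person acquiring control; every other person's position is unchanged or reduced.
No new person acquires control, so the clause is not triggered.

No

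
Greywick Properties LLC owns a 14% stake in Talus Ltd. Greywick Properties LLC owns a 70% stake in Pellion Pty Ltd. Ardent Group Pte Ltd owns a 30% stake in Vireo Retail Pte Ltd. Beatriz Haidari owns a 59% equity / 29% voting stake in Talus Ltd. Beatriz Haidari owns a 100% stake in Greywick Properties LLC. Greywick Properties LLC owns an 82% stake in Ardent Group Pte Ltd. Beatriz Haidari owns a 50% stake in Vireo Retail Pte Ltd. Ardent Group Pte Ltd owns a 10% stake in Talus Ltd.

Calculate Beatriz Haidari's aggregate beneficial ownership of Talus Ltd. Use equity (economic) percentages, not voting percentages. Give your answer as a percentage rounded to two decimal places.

Beatriz reaches Talus along 3 paths.
Direct stake: 59% = 59%.
Via Greywick → Ardent: 100% × 82% × 10% = 8.2%.
Via Greywick: 100% × 14% = 14%.
Total: 59% + 8.2% + 14% = 81.2%.
Rounded: 81.20%.

81.20%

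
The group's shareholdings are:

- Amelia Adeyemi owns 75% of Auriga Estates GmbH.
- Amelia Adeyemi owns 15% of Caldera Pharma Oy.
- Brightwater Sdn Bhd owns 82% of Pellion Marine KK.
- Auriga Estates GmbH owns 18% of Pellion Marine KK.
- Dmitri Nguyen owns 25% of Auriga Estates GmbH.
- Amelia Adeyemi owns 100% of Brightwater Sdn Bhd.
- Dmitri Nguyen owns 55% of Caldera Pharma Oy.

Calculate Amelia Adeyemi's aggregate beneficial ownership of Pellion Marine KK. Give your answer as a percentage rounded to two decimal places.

Amelia reaches Pellion along 2 paths.
Via Auriga: 75% × 18% = 13.5%.
Via Brightwater: 100% × 82% = 82%.
Total: 13.5% + 82% = 95.5%.
Rounded: 95.50%.

95.50%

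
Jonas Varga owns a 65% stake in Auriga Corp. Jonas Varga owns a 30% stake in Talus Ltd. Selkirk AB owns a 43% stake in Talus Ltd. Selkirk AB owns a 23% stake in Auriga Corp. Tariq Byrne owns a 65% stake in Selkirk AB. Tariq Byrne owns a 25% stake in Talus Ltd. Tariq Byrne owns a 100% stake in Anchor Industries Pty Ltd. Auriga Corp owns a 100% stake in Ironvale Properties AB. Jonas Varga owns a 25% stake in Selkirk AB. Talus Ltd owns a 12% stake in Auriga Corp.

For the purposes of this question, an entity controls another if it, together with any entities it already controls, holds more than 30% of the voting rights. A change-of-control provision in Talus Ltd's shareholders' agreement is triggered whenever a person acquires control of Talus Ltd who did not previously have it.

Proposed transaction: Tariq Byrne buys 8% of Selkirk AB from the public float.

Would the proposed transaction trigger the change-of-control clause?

No

The purchase changes only Tariq's holdings, so Tariq is the only person who could newly come to control Talus.
Tariq holds 65% of Selkirk, so Tariq controls Selkirk.
Tariq and Selkirk together hold 25% + 43% = 68% of Talus, so Tariq controls Talus.
So Tariq already controls Talus before the transaction.
After the purchase, Tariq's direct stake in Selkirk rises to 65% + 8% = 73%.
Tariq controlled Talus already, so this is not a new person acquiring control; every other person's position is unchanged or reduced.
No new person acquires control, so the clause is not triggered.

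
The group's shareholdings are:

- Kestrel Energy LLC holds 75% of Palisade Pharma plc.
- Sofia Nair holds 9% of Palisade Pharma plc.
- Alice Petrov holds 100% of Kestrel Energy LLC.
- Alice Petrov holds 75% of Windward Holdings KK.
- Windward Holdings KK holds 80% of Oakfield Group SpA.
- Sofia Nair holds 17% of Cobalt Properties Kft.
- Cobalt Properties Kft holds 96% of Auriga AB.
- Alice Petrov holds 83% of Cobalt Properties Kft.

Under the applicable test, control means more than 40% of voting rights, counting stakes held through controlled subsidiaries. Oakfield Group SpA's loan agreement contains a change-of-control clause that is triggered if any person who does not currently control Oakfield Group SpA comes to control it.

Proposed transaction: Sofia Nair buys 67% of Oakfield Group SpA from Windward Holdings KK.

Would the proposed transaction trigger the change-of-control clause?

The purchase adds only to Sofia's holdings (Windward's stake shrinks), so Sofia is the only person who could newly come to control Oakfield.
Sofia's largest direct stake is 17% in Cobalt, which does not meet the threshold, so Sofia controls no company.
Neither Sofia nor any entity Sofia controls holds any voting interest in Oakfield.
So before the transaction, Sofia does not control Oakfield.
After the purchase, Sofia holds 67% of Oakfield directly, and Windward's stake falls to 13%.
Sofia holds 67% of Oakfield, so Sofia controls Oakfield.
Sofia did not control Oakfield before and does after, so the clause is triggered.

Yes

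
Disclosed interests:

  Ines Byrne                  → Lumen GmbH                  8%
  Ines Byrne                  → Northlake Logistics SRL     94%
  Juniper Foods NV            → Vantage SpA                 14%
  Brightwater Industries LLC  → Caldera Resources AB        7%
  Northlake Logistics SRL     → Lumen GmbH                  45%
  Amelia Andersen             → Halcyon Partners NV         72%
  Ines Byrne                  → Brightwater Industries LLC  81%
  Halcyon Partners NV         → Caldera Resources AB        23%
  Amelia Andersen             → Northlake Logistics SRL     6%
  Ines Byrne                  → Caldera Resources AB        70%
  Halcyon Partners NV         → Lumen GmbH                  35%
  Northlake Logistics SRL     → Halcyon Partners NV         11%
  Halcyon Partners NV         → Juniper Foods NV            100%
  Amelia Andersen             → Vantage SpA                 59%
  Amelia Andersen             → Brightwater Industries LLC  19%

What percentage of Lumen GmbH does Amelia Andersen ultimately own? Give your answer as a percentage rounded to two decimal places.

28.13%

Amelia reaches Lumen along 3 paths.
Via Halcyon: 72% × 35% = 25.2%.
Via Northlake → Halcyon: 6% × 11% × 35% = 0.231%.
Via Northlake: 6% × 45% = 2.7%.
Total: 25.2% + 0.231% + 2.7% = 28.131%.
Rounded: 28.13%.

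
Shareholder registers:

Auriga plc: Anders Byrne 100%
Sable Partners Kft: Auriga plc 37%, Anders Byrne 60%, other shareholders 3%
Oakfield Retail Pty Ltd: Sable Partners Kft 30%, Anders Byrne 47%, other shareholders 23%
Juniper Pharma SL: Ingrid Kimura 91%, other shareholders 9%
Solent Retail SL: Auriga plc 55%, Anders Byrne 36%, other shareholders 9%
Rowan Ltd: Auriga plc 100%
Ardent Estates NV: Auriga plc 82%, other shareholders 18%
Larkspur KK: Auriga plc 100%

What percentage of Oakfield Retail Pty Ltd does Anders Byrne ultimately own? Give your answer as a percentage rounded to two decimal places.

Anders reaches Oakfield along 3 paths.
Via Auriga → Sable: 100% × 37% × 30% = 11.1%.
Via Sable: 60% × 30% = 18%.
Direct stake: 47% = 47%.
Total: 11.1% + 18% + 47% = 76.1%.
Rounded: 76.10%.

76.10%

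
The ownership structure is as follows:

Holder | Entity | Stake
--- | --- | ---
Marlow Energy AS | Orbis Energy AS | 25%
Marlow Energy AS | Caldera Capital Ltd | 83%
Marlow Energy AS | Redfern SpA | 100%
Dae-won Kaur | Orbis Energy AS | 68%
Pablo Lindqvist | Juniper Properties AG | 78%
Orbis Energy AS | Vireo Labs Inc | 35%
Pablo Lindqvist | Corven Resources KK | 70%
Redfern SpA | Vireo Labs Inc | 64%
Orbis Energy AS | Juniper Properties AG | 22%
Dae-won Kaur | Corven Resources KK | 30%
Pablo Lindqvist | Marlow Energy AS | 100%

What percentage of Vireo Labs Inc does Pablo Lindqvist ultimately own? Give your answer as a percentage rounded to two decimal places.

72.75%

Pablo reaches Vireo along 2 paths.
Via Marlow → Redfern: 100% × 100% × 64% = 64%.
Via Marlow → Orbis: 100% × 25% × 35% = 8.75%.
Total: 64% + 8.75% = 72.75%.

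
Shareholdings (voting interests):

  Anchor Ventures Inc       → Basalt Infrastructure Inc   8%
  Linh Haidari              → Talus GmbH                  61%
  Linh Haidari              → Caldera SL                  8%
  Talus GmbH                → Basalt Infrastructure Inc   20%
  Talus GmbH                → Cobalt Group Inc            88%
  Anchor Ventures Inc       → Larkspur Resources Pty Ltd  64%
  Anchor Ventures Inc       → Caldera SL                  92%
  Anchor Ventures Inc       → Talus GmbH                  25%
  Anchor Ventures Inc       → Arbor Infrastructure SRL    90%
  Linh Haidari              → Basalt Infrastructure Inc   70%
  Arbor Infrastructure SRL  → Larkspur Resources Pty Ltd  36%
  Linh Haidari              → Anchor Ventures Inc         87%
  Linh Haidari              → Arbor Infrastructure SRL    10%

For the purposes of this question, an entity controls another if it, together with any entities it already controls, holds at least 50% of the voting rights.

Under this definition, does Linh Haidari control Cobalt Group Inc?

Linh holds 87% of Anchor, so Linh controls Anchor.
Anchor and Linh together hold 25% + 61% = 86% of Talus, so Linh controls Talus.
Talus holds 88% of Cobalt, so Linh controls Cobalt.

Yes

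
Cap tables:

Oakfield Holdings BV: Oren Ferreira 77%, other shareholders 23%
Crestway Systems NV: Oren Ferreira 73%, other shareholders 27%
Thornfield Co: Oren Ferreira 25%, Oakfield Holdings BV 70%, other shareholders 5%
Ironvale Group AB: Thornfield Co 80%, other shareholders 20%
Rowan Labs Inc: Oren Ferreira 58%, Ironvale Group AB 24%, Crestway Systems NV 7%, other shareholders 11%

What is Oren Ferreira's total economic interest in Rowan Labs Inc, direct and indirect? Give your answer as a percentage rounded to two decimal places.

78.26%

Oren reaches Rowan along 4 paths.
Direct stake: 58% = 58%.
Via Thornfield → Ironvale: 25% × 80% × 24% = 4.8%.
Via Oakfield → Thornfield → Ironvale: 77% × 70% × 80% × 24% = 10.3488%.
Via Crestway: 73% × 7% = 5.11%.
Total: 58% + 4.8% + 10.3488% + 5.11% = 78.2588%.
Rounded: 78.26%.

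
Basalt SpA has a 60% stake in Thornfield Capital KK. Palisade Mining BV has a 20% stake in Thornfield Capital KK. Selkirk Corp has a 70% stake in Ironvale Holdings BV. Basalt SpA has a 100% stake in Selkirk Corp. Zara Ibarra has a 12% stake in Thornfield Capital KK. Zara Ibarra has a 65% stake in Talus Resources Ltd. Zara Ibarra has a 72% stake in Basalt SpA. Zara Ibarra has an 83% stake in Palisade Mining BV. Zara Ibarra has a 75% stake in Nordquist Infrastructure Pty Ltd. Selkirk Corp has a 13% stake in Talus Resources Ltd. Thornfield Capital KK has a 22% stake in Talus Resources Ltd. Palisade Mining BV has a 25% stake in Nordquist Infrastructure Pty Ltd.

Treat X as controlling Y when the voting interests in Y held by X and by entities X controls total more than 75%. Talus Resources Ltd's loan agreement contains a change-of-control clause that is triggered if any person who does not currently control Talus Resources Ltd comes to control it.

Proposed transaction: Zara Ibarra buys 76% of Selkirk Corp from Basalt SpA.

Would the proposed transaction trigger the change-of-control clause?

Yes

The purchase adds only to Zara's holdings (Basalt's stake shrinks), so Zara is the only person who could newly come to control Talus.
Zara holds 83% of Palisade, so Zara controls Palisade.
Palisade and Zara together hold 25% + 75% = 100% of Nordquist, so Zara controls Nordquist.
In Talus, Zara's side holds only 65%, not > 75%.
So before the transaction, Zara does not control Talus.
After the purchase, Zara holds 76% of Selkirk directly, and Basalt's stake falls to 24%.
Zara holds 76% of Selkirk, so Zara controls Selkirk.
Zara and Selkirk together hold 65% + 13% = 78% of Talus, so Zara controls Talus.
Zara did not control Talus before and does after, so the clause is triggered.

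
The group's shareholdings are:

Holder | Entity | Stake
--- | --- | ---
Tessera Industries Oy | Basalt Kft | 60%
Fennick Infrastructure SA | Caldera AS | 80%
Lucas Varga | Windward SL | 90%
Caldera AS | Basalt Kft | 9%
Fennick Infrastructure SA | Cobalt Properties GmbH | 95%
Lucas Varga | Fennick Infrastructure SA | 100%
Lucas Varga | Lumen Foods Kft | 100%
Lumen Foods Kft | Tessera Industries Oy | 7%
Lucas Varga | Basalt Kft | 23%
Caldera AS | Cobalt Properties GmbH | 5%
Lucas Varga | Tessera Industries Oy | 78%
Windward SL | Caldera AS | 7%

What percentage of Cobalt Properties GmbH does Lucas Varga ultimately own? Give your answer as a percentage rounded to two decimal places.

Lucas reaches Cobalt along 3 paths.
Via Fennick → Caldera: 100% × 80% × 5% = 4%.
Via Windward → Caldera: 90% × 7% × 5% = 0.315%.
Via Fennick: 100% × 95% = 95%.
Total: 4% + 0.315% + 95% = 99.315%.
Rounded: 99.32%.

99.32%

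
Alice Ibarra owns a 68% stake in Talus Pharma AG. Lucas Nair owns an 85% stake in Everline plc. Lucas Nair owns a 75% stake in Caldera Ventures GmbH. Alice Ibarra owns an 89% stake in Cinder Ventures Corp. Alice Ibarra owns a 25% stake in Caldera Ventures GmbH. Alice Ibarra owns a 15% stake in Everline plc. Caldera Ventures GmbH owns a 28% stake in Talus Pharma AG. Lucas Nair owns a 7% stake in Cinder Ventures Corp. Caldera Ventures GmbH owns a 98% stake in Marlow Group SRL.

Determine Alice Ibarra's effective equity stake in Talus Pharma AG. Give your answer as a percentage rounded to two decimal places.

Alice reaches Talus along 2 paths.
Direct stake: 68% = 68%.
Via Caldera: 25% × 28% = 7%.
Total: 68% + 7% = 75%.
Rounded: 75.00%.

75.00%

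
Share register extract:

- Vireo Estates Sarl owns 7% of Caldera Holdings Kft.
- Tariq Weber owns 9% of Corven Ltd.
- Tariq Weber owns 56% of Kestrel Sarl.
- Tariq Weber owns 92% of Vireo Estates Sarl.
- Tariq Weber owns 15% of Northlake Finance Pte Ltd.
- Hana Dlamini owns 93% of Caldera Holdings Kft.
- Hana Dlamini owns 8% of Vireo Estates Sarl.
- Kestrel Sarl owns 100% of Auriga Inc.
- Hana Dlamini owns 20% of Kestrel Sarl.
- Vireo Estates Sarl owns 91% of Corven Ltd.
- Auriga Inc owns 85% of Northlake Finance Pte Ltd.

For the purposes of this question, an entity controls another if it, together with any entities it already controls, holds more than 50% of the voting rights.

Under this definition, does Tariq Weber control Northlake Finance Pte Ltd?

Yes

Tariq holds 56% of Kestrel, so Tariq controls Kestrel.
Kestrel holds 100% of Auriga, so Tariq controls Auriga.
Auriga and Tariq together hold 85% + 15% = 100% of Northlake, so Tariq controls Northlake.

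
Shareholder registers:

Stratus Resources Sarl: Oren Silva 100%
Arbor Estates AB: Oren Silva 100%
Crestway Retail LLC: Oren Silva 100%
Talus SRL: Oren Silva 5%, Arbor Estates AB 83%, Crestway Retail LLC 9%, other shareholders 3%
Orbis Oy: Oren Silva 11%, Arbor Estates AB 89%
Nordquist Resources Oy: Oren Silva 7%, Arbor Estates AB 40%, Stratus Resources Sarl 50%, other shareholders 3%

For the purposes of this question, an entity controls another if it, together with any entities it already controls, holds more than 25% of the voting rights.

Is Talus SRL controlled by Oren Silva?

Yes

Oren holds 100% of Crestway, so Oren controls Crestway.
Oren holds 100% of Arbor, so Oren controls Arbor.
Oren and Arbor and Crestway together hold 5% + 83% + 9% = 97% of Talus, so Oren controls Talus.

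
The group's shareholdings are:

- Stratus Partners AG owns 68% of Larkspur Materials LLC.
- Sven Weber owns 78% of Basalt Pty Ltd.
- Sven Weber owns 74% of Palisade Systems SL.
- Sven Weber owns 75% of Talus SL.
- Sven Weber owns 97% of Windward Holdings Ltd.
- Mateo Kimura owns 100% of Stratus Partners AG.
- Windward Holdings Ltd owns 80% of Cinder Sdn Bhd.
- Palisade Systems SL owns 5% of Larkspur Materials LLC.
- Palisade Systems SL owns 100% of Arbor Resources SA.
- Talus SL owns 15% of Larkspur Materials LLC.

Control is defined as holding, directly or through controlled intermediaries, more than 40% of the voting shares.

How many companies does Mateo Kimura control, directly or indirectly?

2

Mateo holds 100% of Stratus, so Mateo controls Stratus.
Stratus holds 68% of Larkspur, so Mateo controls Larkspur.
No other company's threshold is met.
Mateo controls 2 companies.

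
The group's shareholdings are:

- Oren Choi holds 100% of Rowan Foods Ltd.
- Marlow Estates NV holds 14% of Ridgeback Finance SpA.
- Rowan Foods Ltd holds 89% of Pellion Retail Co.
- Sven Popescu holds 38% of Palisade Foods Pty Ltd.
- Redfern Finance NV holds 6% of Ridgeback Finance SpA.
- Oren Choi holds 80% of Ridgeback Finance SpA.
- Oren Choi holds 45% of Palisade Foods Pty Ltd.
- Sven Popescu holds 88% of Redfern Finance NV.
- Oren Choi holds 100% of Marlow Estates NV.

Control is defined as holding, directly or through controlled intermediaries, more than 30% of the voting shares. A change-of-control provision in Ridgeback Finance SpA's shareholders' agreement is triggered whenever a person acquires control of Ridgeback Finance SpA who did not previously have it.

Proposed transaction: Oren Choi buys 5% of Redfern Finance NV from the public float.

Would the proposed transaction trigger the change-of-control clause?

No

The purchase changes only Oren's holdings, so Oren is the only person who could newly come to control Ridgeback.
Oren holds 100% of Marlow, so Oren controls Marlow.
Marlow and Oren together hold 14% + 80% = 94% of Ridgeback, so Oren controls Ridgeback.
So Oren already controls Ridgeback before the transaction.
After the purchase, Oren holds 5% of Redfern directly.
Oren controlled Ridgeback already, so this is not a new person acquiring control; every other person's position is unchanged or reduced.
No new person acquires control, so the clause is not triggered.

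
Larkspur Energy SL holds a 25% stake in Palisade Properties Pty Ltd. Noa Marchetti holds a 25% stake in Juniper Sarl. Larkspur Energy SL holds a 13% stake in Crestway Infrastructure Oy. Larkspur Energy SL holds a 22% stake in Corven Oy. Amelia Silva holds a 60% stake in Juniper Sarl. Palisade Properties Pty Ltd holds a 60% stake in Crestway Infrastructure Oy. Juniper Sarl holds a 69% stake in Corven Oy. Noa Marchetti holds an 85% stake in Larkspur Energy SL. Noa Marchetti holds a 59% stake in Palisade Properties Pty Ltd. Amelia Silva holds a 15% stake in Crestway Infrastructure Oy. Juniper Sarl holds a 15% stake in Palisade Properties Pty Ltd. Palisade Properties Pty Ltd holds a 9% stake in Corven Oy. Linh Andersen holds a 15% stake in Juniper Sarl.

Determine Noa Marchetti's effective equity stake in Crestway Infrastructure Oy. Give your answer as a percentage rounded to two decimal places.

Noa reaches Crestway along 4 paths.
Via Palisade: 59% × 60% = 35.4%.
Via Juniper → Palisade: 25% × 15% × 60% = 2.25%.
Via Larkspur → Palisade: 85% × 25% × 60% = 12.75%.
Via Larkspur: 85% × 13% = 11.05%.
Total: 35.4% + 2.25% + 12.75% + 11.05% = 61.45%.

61.45%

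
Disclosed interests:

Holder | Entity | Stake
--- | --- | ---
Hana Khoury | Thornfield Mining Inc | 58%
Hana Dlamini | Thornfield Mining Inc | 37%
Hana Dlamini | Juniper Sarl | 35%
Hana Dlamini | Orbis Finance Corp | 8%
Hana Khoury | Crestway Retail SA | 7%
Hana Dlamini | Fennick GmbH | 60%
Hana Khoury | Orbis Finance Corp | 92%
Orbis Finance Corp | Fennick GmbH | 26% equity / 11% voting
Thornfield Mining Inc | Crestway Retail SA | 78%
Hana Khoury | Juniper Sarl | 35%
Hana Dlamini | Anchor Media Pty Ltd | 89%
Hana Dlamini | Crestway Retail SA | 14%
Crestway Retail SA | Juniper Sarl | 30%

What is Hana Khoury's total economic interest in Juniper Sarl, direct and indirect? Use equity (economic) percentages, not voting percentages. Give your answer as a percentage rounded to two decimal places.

Hana Khoury reaches Juniper along 3 paths.
Via Thornfield → Crestway: 58% × 78% × 30% = 13.572%.
Via Crestway: 7% × 30% = 2.1%.
Direct stake: 35% = 35%.
Total: 13.572% + 2.1% + 35% = 50.672%.
Rounded: 50.67%.

50.67%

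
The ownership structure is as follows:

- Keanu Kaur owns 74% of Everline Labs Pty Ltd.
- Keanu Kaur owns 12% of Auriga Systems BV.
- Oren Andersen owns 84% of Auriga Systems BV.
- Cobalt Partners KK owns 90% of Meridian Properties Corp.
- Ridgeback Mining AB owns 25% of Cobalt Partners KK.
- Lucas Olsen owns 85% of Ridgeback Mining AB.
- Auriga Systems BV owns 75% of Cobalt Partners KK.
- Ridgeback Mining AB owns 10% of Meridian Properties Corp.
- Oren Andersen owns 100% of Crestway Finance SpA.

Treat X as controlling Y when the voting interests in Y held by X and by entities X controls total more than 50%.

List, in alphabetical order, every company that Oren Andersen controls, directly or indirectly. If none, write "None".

Auriga Systems BV, Cobalt Partners KK, Crestway Finance SpA, Meridian Properties Corp

Oren holds 100% of Crestway, so Oren controls Crestway.
Oren holds 84% of Auriga, so Oren controls Auriga.
Auriga holds 75% of Cobalt, so Oren controls Cobalt.
Cobalt holds 90% of Meridian, so Oren controls Meridian.
No other company's threshold is met.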